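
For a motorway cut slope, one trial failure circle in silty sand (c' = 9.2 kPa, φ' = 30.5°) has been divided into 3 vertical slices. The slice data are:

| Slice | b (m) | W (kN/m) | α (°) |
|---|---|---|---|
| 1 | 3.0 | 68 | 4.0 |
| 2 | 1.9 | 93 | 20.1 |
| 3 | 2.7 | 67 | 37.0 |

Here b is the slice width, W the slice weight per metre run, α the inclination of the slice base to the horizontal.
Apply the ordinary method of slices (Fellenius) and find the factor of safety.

Ordinary method of slices: FS = Σ[c'·Δl_i + (W_i cosα_i)·tanφ'] / Σ W_i sinα_i, with Δl_i = b_i / cosα_i.
Slice 1: Δl = 3.0/cos4.0° = 3.007 m; N'_1 = 68·cos4.0° = 67.8; c'Δl = 27.67; W sinα = 4.7
Slice 2: Δl = 1.9/cos20.1° = 2.023 m; N'_2 = 93·cos20.1° = 87.3; c'Δl = 18.61; W sinα = 32.0
Slice 3: Δl = 2.7/cos37.0° = 3.381 m; N'_3 = 67·cos37.0° = 53.5; c'Δl = 31.10; W sinα = 40.3
Σc'Δl = 77.4 kN/m; ΣN' = 208.7 kN/m; ΣW sinα = 77.0 kN/m
Resisting = 77.4 + 208.7·tan30.5° = 77.4 + 122.9 = 200.3 kN/m
FS = 200.3 / 77.0 = 2.601

FS = 2.60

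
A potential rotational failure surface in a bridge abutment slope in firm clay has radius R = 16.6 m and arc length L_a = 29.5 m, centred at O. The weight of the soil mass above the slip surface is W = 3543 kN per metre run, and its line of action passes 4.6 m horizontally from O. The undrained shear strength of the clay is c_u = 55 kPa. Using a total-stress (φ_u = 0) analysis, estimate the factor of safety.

FS = 1.65

Taking moments about the centre O, the resisting moment is provided by the undrained shear strength acting along the arc:
M_R = c_u·L_a·R = 55·29.50·16.6 = 26933.5 kN·m/m
M_D = W·d = 3543·4.6 = 16297.8 kN·m/m
FS = M_R / M_D = 26933.5 / 16297.8 = 1.653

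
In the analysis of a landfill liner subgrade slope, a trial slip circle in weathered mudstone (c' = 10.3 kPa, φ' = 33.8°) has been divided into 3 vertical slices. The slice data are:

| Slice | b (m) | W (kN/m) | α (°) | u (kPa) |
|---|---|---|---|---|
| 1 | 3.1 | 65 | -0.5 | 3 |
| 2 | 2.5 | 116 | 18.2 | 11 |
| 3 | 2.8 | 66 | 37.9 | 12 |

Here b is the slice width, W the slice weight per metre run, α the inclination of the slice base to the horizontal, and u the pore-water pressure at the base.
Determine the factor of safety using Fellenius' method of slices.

FS = 2.54

Ordinary method of slices: FS = Σ[c'·Δl_i + (W_i cosα_i − u_i·Δl_i)·tanφ'] / Σ W_i sinα_i, with Δl_i = b_i / cosα_i.
Slice 1: Δl = 3.1/cos(-0.5°) = 3.100 m; N'_1 = 65·cos(-0.5°) − 3·3.100 = 55.7; c'Δl = 31.93; W sinα = -0.6
Slice 2: Δl = 2.5/cos18.2° = 2.632 m; N'_2 = 116·cos18.2° − 11·2.632 = 81.2; c'Δl = 27.11; W sinα = 36.2
Slice 3: Δl = 2.8/cos37.9° = 3.548 m; N'_3 = 66·cos37.9° − 12·3.548 = 9.5; c'Δl = 36.55; W sinα = 40.5
Σc'Δl = 95.6 kN/m; ΣN' = 146.4 kN/m; ΣW sinα = 76.2 kN/m
Resisting = 95.6 + 146.4·tan33.8° = 95.6 + 98.0 = 193.6 kN/m
FS = 193.6 / 76.2 = 2.541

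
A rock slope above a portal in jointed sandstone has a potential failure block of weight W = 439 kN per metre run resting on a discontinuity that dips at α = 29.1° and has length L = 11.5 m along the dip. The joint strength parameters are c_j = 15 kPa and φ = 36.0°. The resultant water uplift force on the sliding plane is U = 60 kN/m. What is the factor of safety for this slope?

FS = 1.91

Resolving the block weight along and normal to the plane and applying the Mohr–Coulomb strength on the joint:
N' = W cosα − U = 439·cos29.1° − 60 = 323.6 kN/m
Driving force T = W sinα = 439·sin29.1° = 213.5 kN/m
Resisting force R = c_j·L + N'·tanφ = 15·11.5 + 323.6·tan36.0° = 172.5 + 235.1 = 407.6 kN/m
FS = R / T = 407.6 / 213.5 = 1.909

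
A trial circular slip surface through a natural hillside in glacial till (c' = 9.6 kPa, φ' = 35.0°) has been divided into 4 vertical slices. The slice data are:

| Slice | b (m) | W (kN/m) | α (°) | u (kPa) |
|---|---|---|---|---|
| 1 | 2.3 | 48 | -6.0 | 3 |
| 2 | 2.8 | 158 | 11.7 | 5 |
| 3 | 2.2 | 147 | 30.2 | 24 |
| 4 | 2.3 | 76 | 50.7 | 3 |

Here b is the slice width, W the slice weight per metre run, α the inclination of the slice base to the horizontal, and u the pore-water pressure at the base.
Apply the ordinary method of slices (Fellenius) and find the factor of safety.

FS = 1.93

Ordinary method of slices: FS = Σ[c'·Δl_i + (W_i cosα_i − u_i·Δl_i)·tanφ'] / Σ W_i sinα_i, with Δl_i = b_i / cosα_i.
Slice 1: Δl = 2.3/cos(-6.0°) = 2.313 m; N'_1 = 48·cos(-6.0°) − 3·2.313 = 40.8; c'Δl = 22.20; W sinα = -5.0
Slice 2: Δl = 2.8/cos11.7° = 2.859 m; N'_2 = 158·cos11.7° − 5·2.859 = 140.4; c'Δl = 27.45; W sinα = 32.0
Slice 3: Δl = 2.2/cos30.2° = 2.545 m; N'_3 = 147·cos30.2° − 24·2.545 = 66.0; c'Δl = 24.44; W sinα = 73.9
Slice 4: Δl = 2.3/cos50.7° = 3.631 m; N'_4 = 76·cos50.7° − 3·3.631 = 37.2; c'Δl = 34.86; W sinα = 58.8
Σc'Δl = 108.9 kN/m; ΣN' = 284.4 kN/m; ΣW sinα = 159.8 kN/m
Resisting = 108.9 + 284.4·tan35.0° = 108.9 + 199.2 = 308.1 kN/m
FS = 308.1 / 159.8 = 1.928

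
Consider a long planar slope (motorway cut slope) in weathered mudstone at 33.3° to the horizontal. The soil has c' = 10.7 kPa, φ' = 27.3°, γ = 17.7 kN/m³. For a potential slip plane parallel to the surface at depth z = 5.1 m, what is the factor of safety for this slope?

FS = 1.04

For an infinite slope with a slip plane parallel to the surface (no pore pressure): FS = [c' + γz cos²β tanφ'] / [γz sinβ cosβ].
γz = 17.7·5.1 = 90.27 kN/m²
Numerator = 10.7 + 90.27·cos²33.3°·tan27.3° = 10.7 + 90.27·0.6986·0.5161 = 43.248 kPa
Denominator = 90.27·sin33.3°·cos33.3° = 90.27·0.5490·0.8358 = 41.423 kPa
FS = 43.248 / 41.423 = 1.044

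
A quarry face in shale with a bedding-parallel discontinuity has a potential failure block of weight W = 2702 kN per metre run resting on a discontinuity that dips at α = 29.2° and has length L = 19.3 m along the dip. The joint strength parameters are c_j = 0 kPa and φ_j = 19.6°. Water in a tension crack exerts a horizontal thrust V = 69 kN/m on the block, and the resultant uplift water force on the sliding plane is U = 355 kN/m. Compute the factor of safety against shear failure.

Resolving the block weight along and normal to the plane and applying the Mohr–Coulomb strength on the joint:
N' = W cosα − U − V sinα = 2702·cos29.2° − 355 − 69·sin29.2° = 1970.0 kN/m
Driving force T = W sinα + V cosα = 2702·sin29.2° + 69·cos29.2° = 1378.4 kN/m
Resisting force R = c_j·L + N'·tanφ_j = 0·19.3 + 1970.0·tan19.6° = 0.0 + 701.5 = 701.5 kN/m
FS = R / T = 701.5 / 1378.4 = 0.509

FS = 0.51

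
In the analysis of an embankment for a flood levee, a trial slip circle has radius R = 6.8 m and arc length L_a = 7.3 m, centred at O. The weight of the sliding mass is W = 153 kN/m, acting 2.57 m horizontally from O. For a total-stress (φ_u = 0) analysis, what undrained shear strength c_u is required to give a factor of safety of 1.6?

c_u = 12.7 kPa

FS = c_u·L_a·R / (W·d), so c_u = FS·W·d / (L_a·R).
c_u = 1.6·153·2.57 / (7.30·6.8) = 629.1 / 49.64 = 12.67 kPa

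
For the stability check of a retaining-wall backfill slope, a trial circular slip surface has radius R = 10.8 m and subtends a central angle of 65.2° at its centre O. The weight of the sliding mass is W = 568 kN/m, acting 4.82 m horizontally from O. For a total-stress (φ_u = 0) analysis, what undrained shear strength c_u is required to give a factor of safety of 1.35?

FS = c_u·L_a·R / (W·d), so c_u = FS·W·d / (L_a·R).
Arc length L_a = R·θ = 10.8·(65.2°·π/180) = 10.8·1.1380 = 12.29 m
c_u = 1.35·568·4.82 / (12.29·10.8) = 3696.0 / 132.73 = 27.85 kPa

c_u = 27.8 kPa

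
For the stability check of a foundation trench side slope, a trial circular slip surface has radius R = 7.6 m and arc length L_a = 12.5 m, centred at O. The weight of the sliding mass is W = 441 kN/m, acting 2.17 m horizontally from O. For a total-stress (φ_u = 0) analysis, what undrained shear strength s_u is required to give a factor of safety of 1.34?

FS = s_u·L_a·R / (W·d), so s_u = FS·W·d / (L_a·R).
s_u = 1.34·441·2.17 / (12.50·7.6) = 1282.3 / 95.00 = 13.50 kPa

s_u = 13.5 kPa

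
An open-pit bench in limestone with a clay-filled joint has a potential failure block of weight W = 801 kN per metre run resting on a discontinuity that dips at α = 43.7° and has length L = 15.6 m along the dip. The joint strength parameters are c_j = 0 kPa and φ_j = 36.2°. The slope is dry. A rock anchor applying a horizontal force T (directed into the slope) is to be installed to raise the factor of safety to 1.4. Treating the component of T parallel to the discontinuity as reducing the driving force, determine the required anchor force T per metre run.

T = 231 kN/m

Resolving forces along and normal to the sliding plane, with the horizontal anchor force T adding T·sinα to the effective normal force and T·cosα acting up the plane against the driving force:
FS = [c_jL + (W cosα + T sinα) tanφ_j] / [W sinα − T cosα]
Without the anchor: N' = 579.1 kN/m, driving T_d = 553.4 kN/m, resisting R = 0·15.6 + 579.1·tan36.2° = 423.8 kN/m, FS = 0.77.
Setting FS = 1.4 and solving for T:
1.4·(553.4 − T cos43.7°) = 423.8 + T sin43.7°·tan36.2°
T·(sin43.7°·tan36.2° + 1.4·cos43.7°) = 1.4·553.4 − 423.8
T·(0.6909·0.7319 + 1.4·0.7230) = 774.8 − 423.8 = 350.9
T·1.5178 = 350.9
T = 231.2 kN/m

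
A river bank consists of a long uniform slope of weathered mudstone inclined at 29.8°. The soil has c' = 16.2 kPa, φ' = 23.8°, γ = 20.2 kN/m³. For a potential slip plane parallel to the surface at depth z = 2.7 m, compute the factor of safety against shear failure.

FS = 1.46

For an infinite slope with a slip plane parallel to the surface (no pore pressure): FS = [c' + γz cos²β tanφ'] / [γz sinβ cosβ].
γz = 20.2·2.7 = 54.54 kN/m²
Numerator = 16.2 + 54.54·cos²29.8°·tan23.8° = 16.2 + 54.54·0.7530·0.4411 = 34.314 kPa
Denominator = 54.54·sin29.8°·cos29.8° = 54.54·0.4970·0.8678 = 23.521 kPa
FS = 34.314 / 23.521 = 1.459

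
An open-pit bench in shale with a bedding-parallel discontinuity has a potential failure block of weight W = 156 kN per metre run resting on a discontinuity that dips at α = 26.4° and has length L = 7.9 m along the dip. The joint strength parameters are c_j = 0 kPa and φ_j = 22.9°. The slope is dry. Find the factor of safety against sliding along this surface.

Resolving the block weight along and normal to the plane and applying the Mohr–Coulomb strength on the joint:
N' = W cosα = 156·cos26.4° = 139.7 kN/m
Driving force T = W sinα = 156·sin26.4° = 69.4 kN/m
Resisting force R = c_j·L + N'·tanφ_j = 0·7.9 + 139.7·tan22.9° = 0.0 + 59.0 = 59.0 kN/m
FS = R / T = 59.0 / 69.4 = 0.851

FS = 0.85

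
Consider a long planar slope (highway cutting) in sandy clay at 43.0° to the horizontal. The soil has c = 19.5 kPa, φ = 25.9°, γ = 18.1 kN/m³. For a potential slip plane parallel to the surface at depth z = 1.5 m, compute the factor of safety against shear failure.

FS = 1.96

For an infinite slope with a slip plane parallel to the surface (no pore pressure): FS = [c + γz cos²β tanφ] / [γz sinβ cosβ].
γz = 18.1·1.5 = 27.15 kN/m²
Numerator = 19.5 + 27.15·cos²43.0°·tan25.9° = 19.5 + 27.15·0.5349·0.4856 = 26.551 kPa
Denominator = 27.15·sin43.0°·cos43.0° = 27.15·0.6820·0.7314 = 13.542 kPa
FS = 26.551 / 13.542 = 1.961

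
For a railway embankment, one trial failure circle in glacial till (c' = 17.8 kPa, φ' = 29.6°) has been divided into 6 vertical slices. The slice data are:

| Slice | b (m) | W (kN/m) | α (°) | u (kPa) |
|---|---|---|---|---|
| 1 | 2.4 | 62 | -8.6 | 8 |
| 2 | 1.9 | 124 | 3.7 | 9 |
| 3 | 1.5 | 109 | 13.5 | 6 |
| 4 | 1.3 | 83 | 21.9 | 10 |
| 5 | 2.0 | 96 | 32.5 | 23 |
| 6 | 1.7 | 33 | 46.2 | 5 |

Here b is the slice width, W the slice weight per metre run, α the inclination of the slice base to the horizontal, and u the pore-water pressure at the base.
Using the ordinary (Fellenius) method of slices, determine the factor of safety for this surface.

FS = 3.15

Ordinary method of slices: FS = Σ[c'·Δl_i + (W_i cosα_i − u_i·Δl_i)·tanφ'] / Σ W_i sinα_i, with Δl_i = b_i / cosα_i.
Slice 1: Δl = 2.4/cos(-8.6°) = 2.427 m; N'_1 = 62·cos(-8.6°) − 8·2.427 = 41.9; c'Δl = 43.21; W sinα = -9.3
Slice 2: Δl = 1.9/cos3.7° = 1.904 m; N'_2 = 124·cos3.7° − 9·1.904 = 106.6; c'Δl = 33.89; W sinα = 8.0
Slice 3: Δl = 1.5/cos13.5° = 1.543 m; N'_3 = 109·cos13.5° − 6·1.543 = 96.7; c'Δl = 27.46; W sinα = 25.4
Slice 4: Δl = 1.3/cos21.9° = 1.401 m; N'_4 = 83·cos21.9° − 10·1.401 = 63.0; c'Δl = 24.94; W sinα = 31.0
Slice 5: Δl = 2.0/cos32.5° = 2.371 m; N'_5 = 96·cos32.5° − 23·2.371 = 26.4; c'Δl = 42.21; W sinα = 51.6
Slice 6: Δl = 1.7/cos46.2° = 2.456 m; N'_6 = 33·cos46.2° − 5·2.456 = 10.6; c'Δl = 43.72; W sinα = 23.8
Σc'Δl = 215.4 kN/m; ΣN' = 345.2 kN/m; ΣW sinα = 130.5 kN/m
Resisting = 215.4 + 345.2·tan29.6° = 215.4 + 196.1 = 411.5 kN/m
FS = 411.5 / 130.5 = 3.153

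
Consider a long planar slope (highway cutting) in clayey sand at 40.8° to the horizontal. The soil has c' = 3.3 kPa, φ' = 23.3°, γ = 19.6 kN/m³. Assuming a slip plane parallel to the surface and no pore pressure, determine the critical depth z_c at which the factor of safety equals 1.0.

z_c = 0.68 m

Setting FS = 1.00 in FS = [c' + γz cos²β tanφ'] / [γz sinβ cosβ] and solving for z:
z = c' / [γ cosβ (FS·sinβ − cosβ·tanφ')]
  = 3.3 / [19.6·cos40.8°·(1.00·sin40.8° − cos40.8°·tan23.3°)]
  = 3.3 / [19.6·0.7570·(1.00·0.6534 − 0.7570·0.4307)]
  = 3.3 / 4.8578 = 0.679 m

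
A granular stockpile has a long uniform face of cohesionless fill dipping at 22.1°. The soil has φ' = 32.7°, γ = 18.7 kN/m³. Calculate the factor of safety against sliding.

FS = 1.58

For a dry cohesionless infinite slope the factor of safety is FS = tanφ' / tanβ.
FS = tan32.7° / tan22.1° = 0.6420 / 0.4061 = 1.581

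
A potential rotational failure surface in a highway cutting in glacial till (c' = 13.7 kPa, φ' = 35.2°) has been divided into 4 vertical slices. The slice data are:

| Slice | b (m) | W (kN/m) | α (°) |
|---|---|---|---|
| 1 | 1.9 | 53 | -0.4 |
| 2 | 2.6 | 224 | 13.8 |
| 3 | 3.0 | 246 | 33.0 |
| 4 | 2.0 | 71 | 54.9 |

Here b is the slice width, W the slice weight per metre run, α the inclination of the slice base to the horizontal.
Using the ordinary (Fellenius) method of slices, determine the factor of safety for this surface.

FS = 2.14

Ordinary method of slices: FS = Σ[c'·Δl_i + (W_i cosα_i)·tanφ'] / Σ W_i sinα_i, with Δl_i = b_i / cosα_i.
Slice 1: Δl = 1.9/cos(-0.4°) = 1.900 m; N'_1 = 53·cos(-0.4°) = 53.0; c'Δl = 26.03; W sinα = -0.4
Slice 2: Δl = 2.6/cos13.8° = 2.677 m; N'_2 = 224·cos13.8° = 217.5; c'Δl = 36.68; W sinα = 53.4
Slice 3: Δl = 3.0/cos33.0° = 3.577 m; N'_3 = 246·cos33.0° = 206.3; c'Δl = 49.01; W sinα = 134.0
Slice 4: Δl = 2.0/cos54.9° = 3.478 m; N'_4 = 71·cos54.9° = 40.8; c'Δl = 47.65; W sinα = 58.1
Σc'Δl = 159.4 kN/m; ΣN' = 517.7 kN/m; ΣW sinα = 245.1 kN/m
Resisting = 159.4 + 517.7·tan35.2° = 159.4 + 365.2 = 524.5 kN/m
FS = 524.5 / 245.1 = 2.140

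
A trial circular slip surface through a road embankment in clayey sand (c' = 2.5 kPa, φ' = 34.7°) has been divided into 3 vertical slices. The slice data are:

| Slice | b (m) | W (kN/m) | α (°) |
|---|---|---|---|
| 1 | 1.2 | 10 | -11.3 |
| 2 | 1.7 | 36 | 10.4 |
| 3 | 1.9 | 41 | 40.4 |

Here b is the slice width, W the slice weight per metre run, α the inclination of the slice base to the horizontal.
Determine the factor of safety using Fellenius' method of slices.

FS = 2.14

Ordinary method of slices: FS = Σ[c'·Δl_i + (W_i cosα_i)·tanφ'] / Σ W_i sinα_i, with Δl_i = b_i / cosα_i.
Slice 1: Δl = 1.2/cos(-11.3°) = 1.224 m; N'_1 = 10·cos(-11.3°) = 9.8; c'Δl = 3.06; W sinα = -2.0
Slice 2: Δl = 1.7/cos10.4° = 1.728 m; N'_2 = 36·cos10.4° = 35.4; c'Δl = 4.32; W sinα = 6.5
Slice 3: Δl = 1.9/cos40.4° = 2.495 m; N'_3 = 41·cos40.4° = 31.2; c'Δl = 6.24; W sinα = 26.6
Σc'Δl = 13.6 kN/m; ΣN' = 76.4 kN/m; ΣW sinα = 31.1 kN/m
Resisting = 13.6 + 76.4·tan34.7° = 13.6 + 52.9 = 66.5 kN/m
FS = 66.5 / 31.1 = 2.139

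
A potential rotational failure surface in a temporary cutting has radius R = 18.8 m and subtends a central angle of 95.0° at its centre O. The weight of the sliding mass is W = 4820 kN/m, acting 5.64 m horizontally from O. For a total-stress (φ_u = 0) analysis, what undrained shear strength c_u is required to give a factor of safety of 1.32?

FS = c_u·L_a·R / (W·d), so c_u = FS·W·d / (L_a·R).
Arc length L_a = R·θ = 18.8·(95.0°·π/180) = 18.8·1.6581 = 31.17 m
c_u = 1.32·4820·5.64 / (31.17·18.8) = 35883.9 / 586.03 = 61.23 kPa

c_u = 61.2 kPa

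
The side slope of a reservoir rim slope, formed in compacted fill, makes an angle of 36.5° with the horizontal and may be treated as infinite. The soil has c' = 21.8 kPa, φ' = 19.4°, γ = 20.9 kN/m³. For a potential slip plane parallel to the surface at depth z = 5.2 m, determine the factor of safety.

FS = 0.90

For an infinite slope with a slip plane parallel to the surface (no pore pressure): FS = [c' + γz cos²β tanφ'] / [γz sinβ cosβ].
γz = 20.9·5.2 = 108.68 kN/m²
Numerator = 21.8 + 108.68·cos²36.5°·tan19.4° = 21.8 + 108.68·0.6462·0.3522 = 46.531 kPa
Denominator = 108.68·sin36.5°·cos36.5° = 108.68·0.5948·0.8039 = 51.966 kPa
FS = 46.531 / 51.966 = 0.895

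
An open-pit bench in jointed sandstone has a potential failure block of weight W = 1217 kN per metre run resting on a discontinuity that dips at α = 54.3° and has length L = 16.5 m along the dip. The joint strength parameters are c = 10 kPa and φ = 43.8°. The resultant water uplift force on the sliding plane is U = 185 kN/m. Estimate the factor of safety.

FS = 0.68

Resolving the block weight along and normal to the plane and applying the Mohr–Coulomb strength on the joint:
N' = W cosα − U = 1217·cos54.3° − 185 = 525.2 kN/m
Driving force T = W sinα = 1217·sin54.3° = 988.3 kN/m
Resisting force R = c·L + N'·tanφ = 10·16.5 + 525.2·tan43.8° = 165.0 + 503.6 = 668.6 kN/m
FS = R / T = 668.6 / 988.3 = 0.677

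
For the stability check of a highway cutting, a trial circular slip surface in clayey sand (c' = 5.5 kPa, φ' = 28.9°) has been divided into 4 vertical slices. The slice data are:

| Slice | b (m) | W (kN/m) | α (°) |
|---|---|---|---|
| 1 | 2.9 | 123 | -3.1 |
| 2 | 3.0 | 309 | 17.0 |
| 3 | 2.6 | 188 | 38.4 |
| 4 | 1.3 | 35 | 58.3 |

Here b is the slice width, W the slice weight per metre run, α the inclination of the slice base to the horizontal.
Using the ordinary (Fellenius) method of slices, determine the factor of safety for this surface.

FS = 1.68

Ordinary method of slices: FS = Σ[c'·Δl_i + (W_i cosα_i)·tanφ'] / Σ W_i sinα_i, with Δl_i = b_i / cosα_i.
Slice 1: Δl = 2.9/cos(-3.1°) = 2.904 m; N'_1 = 123·cos(-3.1°) = 122.8; c'Δl = 15.97; W sinα = -6.7
Slice 2: Δl = 3.0/cos17.0° = 3.137 m; N'_2 = 309·cos17.0° = 295.5; c'Δl = 17.25; W sinα = 90.3
Slice 3: Δl = 2.6/cos38.4° = 3.318 m; N'_3 = 188·cos38.4° = 147.3; c'Δl = 18.25; W sinα = 116.8
Slice 4: Δl = 1.3/cos58.3° = 2.474 m; N'_4 = 35·cos58.3° = 18.4; c'Δl = 13.61; W sinα = 29.8
Σc'Δl = 65.1 kN/m; ΣN' = 584.0 kN/m; ΣW sinα = 230.2 kN/m
Resisting = 65.1 + 584.0·tan28.9° = 65.1 + 322.4 = 387.5 kN/m
FS = 387.5 / 230.2 = 1.683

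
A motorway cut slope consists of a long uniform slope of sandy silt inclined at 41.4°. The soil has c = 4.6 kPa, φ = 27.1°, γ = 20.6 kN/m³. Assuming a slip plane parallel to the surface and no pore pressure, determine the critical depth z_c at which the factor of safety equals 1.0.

Setting FS = 1.00 in FS = [c + γz cos²β tanφ] / [γz sinβ cosβ] and solving for z:
z = c / [γ cosβ (FS·sinβ − cosβ·tanφ)]
  = 4.6 / [20.6·cos41.4°·(1.00·sin41.4° − cos41.4°·tan27.1°)]
  = 4.6 / [20.6·0.7501·(1.00·0.6613 − 0.7501·0.5117)]
  = 4.6 / 4.2874 = 1.073 m

z_c = 1.07 m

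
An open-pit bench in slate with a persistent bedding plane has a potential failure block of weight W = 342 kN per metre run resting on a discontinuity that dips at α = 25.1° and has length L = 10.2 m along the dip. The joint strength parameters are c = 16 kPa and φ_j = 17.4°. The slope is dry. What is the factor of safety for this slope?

FS = 1.79

Resolving the block weight along and normal to the plane and applying the Mohr–Coulomb strength on the joint:
N' = W cosα = 342·cos25.1° = 309.7 kN/m
Driving force T = W sinα = 342·sin25.1° = 145.1 kN/m
Resisting force R = c·L + N'·tanφ_j = 16·10.2 + 309.7·tan17.4° = 163.2 + 97.1 = 260.3 kN/m
FS = R / T = 260.3 / 145.1 = 1.794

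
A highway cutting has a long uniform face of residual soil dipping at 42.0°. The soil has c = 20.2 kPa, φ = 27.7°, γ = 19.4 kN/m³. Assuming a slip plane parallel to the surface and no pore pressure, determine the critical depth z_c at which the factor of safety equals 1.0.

z_c = 5.02 m

Setting FS = 1.00 in FS = [c + γz cos²β tanφ] / [γz sinβ cosβ] and solving for z:
z = c / [γ cosβ (FS·sinβ − cosβ·tanφ)]
  = 20.2 / [19.4·cos42.0°·(1.00·sin42.0° − cos42.0°·tan27.7°)]
  = 20.2 / [19.4·0.7431·(1.00·0.6691 − 0.7431·0.5250)]
  = 20.2 / 4.0219 = 5.022 m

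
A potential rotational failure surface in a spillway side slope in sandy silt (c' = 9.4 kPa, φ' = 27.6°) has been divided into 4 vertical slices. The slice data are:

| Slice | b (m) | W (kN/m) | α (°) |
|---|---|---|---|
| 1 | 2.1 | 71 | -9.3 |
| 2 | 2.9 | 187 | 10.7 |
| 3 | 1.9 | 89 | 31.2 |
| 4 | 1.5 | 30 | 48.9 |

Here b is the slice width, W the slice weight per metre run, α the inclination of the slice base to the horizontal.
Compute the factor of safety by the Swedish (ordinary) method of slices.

FS = 2.97

Ordinary method of slices: FS = Σ[c'·Δl_i + (W_i cosα_i)·tanφ'] / Σ W_i sinα_i, with Δl_i = b_i / cosα_i.
Slice 1: Δl = 2.1/cos(-9.3°) = 2.128 m; N'_1 = 71·cos(-9.3°) = 70.1; c'Δl = 20.00; W sinα = -11.5
Slice 2: Δl = 2.9/cos10.7° = 2.951 m; N'_2 = 187·cos10.7° = 183.7; c'Δl = 27.74; W sinα = 34.7
Slice 3: Δl = 1.9/cos31.2° = 2.221 m; N'_3 = 89·cos31.2° = 76.1; c'Δl = 20.88; W sinα = 46.1
Slice 4: Δl = 1.5/cos48.9° = 2.282 m; N'_4 = 30·cos48.9° = 19.7; c'Δl = 21.45; W sinα = 22.6
Σc'Δl = 90.1 kN/m; ΣN' = 349.7 kN/m; ΣW sinα = 92.0 kN/m
Resisting = 90.1 + 349.7·tan27.6° = 90.1 + 182.8 = 272.9 kN/m
FS = 272.9 / 92.0 = 2.967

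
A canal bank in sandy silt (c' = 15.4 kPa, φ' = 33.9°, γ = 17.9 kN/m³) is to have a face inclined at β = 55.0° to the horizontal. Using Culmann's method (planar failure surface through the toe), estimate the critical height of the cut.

Culmann's analysis gives the critical failure plane at α_cr = (β + φ')/2 = (55.0 + 33.9)/2 = 44.5°, and the critical height
H_c = (4c'/γ) · sinβ cosφ' / [1 − cos(β − φ')]
    = (4·15.4/17.9) · sin55.0°·cos33.9° / [1 − cos(21.1°)]
    = 3.441 · 0.8192·0.8300 / [1 − 0.9330]
    = 3.441 · 0.6799 / 0.0670
    = 34.90 m

H_c = 34.90 m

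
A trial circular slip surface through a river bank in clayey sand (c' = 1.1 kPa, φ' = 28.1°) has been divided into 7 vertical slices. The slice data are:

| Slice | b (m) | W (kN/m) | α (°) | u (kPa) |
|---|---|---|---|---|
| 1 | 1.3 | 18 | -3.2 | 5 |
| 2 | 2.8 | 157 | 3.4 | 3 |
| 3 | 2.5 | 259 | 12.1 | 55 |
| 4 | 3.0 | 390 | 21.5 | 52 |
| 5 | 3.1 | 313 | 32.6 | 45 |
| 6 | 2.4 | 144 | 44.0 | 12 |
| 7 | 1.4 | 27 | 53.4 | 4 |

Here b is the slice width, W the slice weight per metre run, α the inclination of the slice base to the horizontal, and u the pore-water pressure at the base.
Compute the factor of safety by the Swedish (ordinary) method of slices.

FS = 0.73

Ordinary method of slices: FS = Σ[c'·Δl_i + (W_i cosα_i − u_i·Δl_i)·tanφ'] / Σ W_i sinα_i, with Δl_i = b_i / cosα_i.
Slice 1: Δl = 1.3/cos(-3.2°) = 1.302 m; N'_1 = 18·cos(-3.2°) − 5·1.302 = 11.5; c'Δl = 1.43; W sinα = -1.0
Slice 2: Δl = 2.8/cos3.4° = 2.805 m; N'_2 = 157·cos3.4° − 3·2.805 = 148.3; c'Δl = 3.09; W sinα = 9.3
Slice 3: Δl = 2.5/cos12.1° = 2.557 m; N'_3 = 259·cos12.1° − 55·2.557 = 112.6; c'Δl = 2.81; W sinα = 54.3
Slice 4: Δl = 3.0/cos21.5° = 3.224 m; N'_4 = 390·cos21.5° − 52·3.224 = 195.2; c'Δl = 3.55; W sinα = 142.9
Slice 5: Δl = 3.1/cos32.6° = 3.680 m; N'_5 = 313·cos32.6° − 45·3.680 = 98.1; c'Δl = 4.05; W sinα = 168.6
Slice 6: Δl = 2.4/cos44.0° = 3.336 m; N'_6 = 144·cos44.0° − 12·3.336 = 63.5; c'Δl = 3.67; W sinα = 100.0
Slice 7: Δl = 1.4/cos53.4° = 2.348 m; N'_7 = 27·cos53.4° − 4·2.348 = 6.7; c'Δl = 2.58; W sinα = 21.7
Σc'Δl = 21.2 kN/m; ΣN' = 635.9 kN/m; ΣW sinα = 495.9 kN/m
Resisting = 21.2 + 635.9·tan28.1° = 21.2 + 339.6 = 360.7 kN/m
FS = 360.7 / 495.9 = 0.727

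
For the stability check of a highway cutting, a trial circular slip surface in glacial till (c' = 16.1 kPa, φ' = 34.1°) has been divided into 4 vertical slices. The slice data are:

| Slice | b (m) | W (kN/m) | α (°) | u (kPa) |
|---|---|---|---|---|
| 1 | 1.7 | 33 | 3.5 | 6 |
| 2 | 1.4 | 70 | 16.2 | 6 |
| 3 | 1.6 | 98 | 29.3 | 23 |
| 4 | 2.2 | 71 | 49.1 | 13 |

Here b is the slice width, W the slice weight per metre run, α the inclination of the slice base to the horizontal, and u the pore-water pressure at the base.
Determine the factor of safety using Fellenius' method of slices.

Ordinary method of slices: FS = Σ[c'·Δl_i + (W_i cosα_i − u_i·Δl_i)·tanφ'] / Σ W_i sinα_i, with Δl_i = b_i / cosα_i.
Slice 1: Δl = 1.7/cos3.5° = 1.703 m; N'_1 = 33·cos3.5° − 6·1.703 = 22.7; c'Δl = 27.42; W sinα = 2.0
Slice 2: Δl = 1.4/cos16.2° = 1.458 m; N'_2 = 70·cos16.2° − 6·1.458 = 58.5; c'Δl = 23.47; W sinα = 19.5
Slice 3: Δl = 1.6/cos29.3° = 1.835 m; N'_3 = 98·cos29.3° − 23·1.835 = 43.3; c'Δl = 29.54; W sinα = 48.0
Slice 4: Δl = 2.2/cos49.1° = 3.360 m; N'_4 = 71·cos49.1° − 13·3.360 = 2.8; c'Δl = 54.10; W sinα = 53.7
Σc'Δl = 134.5 kN/m; ΣN' = 127.3 kN/m; ΣW sinα = 123.2 kN/m
Resisting = 134.5 + 127.3·tan34.1° = 134.5 + 86.2 = 220.7 kN/m
FS = 220.7 / 123.2 = 1.792

FS = 1.79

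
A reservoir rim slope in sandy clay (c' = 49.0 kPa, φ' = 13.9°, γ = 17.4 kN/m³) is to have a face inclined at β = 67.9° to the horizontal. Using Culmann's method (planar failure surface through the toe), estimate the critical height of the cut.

H_c = 24.58 m

Culmann's analysis gives the critical failure plane at α_cr = (β + φ')/2 = (67.9 + 13.9)/2 = 40.9°, and the critical height
H_c = (4c'/γ) · sinβ cosφ' / [1 − cos(β − φ')]
    = (4·49.0/17.4) · sin67.9°·cos13.9° / [1 − cos(54.0°)]
    = 11.264 · 0.9265·0.9707 / [1 − 0.5878]
    = 11.264 · 0.8994 / 0.4122
    = 24.58 m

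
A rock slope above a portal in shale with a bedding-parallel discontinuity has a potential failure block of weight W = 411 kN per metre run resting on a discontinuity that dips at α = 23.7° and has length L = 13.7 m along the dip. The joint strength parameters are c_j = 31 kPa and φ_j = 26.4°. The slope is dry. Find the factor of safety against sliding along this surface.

FS = 3.70

Resolving the block weight along and normal to the plane and applying the Mohr–Coulomb strength on the joint:
N' = W cosα = 411·cos23.7° = 376.3 kN/m
Driving force T = W sinα = 411·sin23.7° = 165.2 kN/m
Resisting force R = c_j·L + N'·tanφ_j = 31·13.7 + 376.3·tan26.4° = 424.7 + 186.8 = 611.5 kN/m
FS = R / T = 611.5 / 165.2 = 3.702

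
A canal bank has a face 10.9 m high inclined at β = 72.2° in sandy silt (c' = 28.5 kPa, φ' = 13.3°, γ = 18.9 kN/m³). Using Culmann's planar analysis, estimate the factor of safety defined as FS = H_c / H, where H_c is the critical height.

H_c = (4c'/γ) · sinβ cosφ' / [1 − cos(β − φ')]
    = (4·28.5/18.9) · sin72.2°·cos13.3° / [1 − cos58.9°]
    = 6.032 · 0.9266 / 0.4835 = 11.56 m
FS = H_c / H = 11.56 / 10.9 = 1.061

FS = 1.06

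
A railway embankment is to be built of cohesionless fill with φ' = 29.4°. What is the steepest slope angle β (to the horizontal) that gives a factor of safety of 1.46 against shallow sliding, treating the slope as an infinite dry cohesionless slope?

β = 21.1°

For an infinite dry cohesionless slope FS = tanφ'/tanβ, so tanβ = tanφ' / FS.
tanβ = tan29.4° / 1.46 = 0.5635 / 1.46 = 0.3859
β = arctan(0.3859) = 21.10°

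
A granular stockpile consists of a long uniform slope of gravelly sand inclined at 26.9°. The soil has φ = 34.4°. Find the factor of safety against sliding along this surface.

For a dry cohesionless infinite slope the factor of safety is FS = tanφ / tanβ.
FS = tan34.4° / tan26.9° = 0.6847 / 0.5073 = 1.350

FS = 1.35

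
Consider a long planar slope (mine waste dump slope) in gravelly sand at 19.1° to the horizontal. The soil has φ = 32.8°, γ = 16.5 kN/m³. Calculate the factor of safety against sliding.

FS = 1.86

For a dry cohesionless infinite slope the factor of safety is FS = tanφ / tanβ.
FS = tan32.8° / tan19.1° = 0.6445 / 0.3463 = 1.861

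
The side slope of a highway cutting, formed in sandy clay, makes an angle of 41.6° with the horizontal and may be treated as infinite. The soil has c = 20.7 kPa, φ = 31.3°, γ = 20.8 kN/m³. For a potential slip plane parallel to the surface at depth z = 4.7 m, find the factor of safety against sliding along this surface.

FS = 1.11

For an infinite slope with a slip plane parallel to the surface (no pore pressure): FS = [c + γz cos²β tanφ] / [γz sinβ cosβ].
γz = 20.8·4.7 = 97.76 kN/m²
Numerator = 20.7 + 97.76·cos²41.6°·tan31.3° = 20.7 + 97.76·0.5592·0.6080 = 53.938 kPa
Denominator = 97.76·sin41.6°·cos41.6° = 97.76·0.6639·0.7478 = 48.536 kPa
FS = 53.938 / 48.536 = 1.111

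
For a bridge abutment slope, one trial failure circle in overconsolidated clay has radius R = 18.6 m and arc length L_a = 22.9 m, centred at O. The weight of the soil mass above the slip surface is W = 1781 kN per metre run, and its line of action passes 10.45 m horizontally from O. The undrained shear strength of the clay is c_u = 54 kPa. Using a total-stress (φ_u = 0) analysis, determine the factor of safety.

FS = 1.24

Taking moments about the centre O, the resisting moment is provided by the undrained shear strength acting along the arc:
M_R = c_u·L_a·R = 54·22.90·18.6 = 23000.8 kN·m/m
M_D = W·d = 1781·10.45 = 18611.4 kN·m/m
FS = M_R / M_D = 23000.8 / 18611.4 = 1.236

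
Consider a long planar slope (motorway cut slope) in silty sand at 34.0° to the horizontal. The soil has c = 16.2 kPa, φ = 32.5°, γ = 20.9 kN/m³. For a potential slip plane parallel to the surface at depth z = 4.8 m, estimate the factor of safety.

FS = 1.29

For an infinite slope with a slip plane parallel to the surface (no pore pressure): FS = [c + γz cos²β tanφ] / [γz sinβ cosβ].
γz = 20.9·4.8 = 100.32 kN/m²
Numerator = 16.2 + 100.32·cos²34.0°·tan32.5° = 16.2 + 100.32·0.6873·0.6371 = 60.126 kPa
Denominator = 100.32·sin34.0°·cos34.0° = 100.32·0.5592·0.8290 = 46.508 kPa
FS = 60.126 / 46.508 = 1.293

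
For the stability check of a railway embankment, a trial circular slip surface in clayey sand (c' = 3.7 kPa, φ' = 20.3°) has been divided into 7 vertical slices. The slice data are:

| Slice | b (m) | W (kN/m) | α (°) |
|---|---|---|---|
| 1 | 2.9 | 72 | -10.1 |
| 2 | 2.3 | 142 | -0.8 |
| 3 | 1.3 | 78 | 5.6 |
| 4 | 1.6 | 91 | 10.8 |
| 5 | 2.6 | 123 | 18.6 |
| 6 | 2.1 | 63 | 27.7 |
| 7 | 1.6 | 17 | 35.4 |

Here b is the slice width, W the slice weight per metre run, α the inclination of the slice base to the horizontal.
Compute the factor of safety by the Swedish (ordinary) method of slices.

Ordinary method of slices: FS = Σ[c'·Δl_i + (W_i cosα_i)·tanφ'] / Σ W_i sinα_i, with Δl_i = b_i / cosα_i.
Slice 1: Δl = 2.9/cos(-10.1°) = 2.946 m; N'_1 = 72·cos(-10.1°) = 70.9; c'Δl = 10.90; W sinα = -12.6
Slice 2: Δl = 2.3/cos(-0.8°) = 2.300 m; N'_2 = 142·cos(-0.8°) = 142.0; c'Δl = 8.51; W sinα = -2.0
Slice 3: Δl = 1.3/cos5.6° = 1.306 m; N'_3 = 78·cos5.6° = 77.6; c'Δl = 4.83; W sinα = 7.6
Slice 4: Δl = 1.6/cos10.8° = 1.629 m; N'_4 = 91·cos10.8° = 89.4; c'Δl = 6.03; W sinα = 17.1
Slice 5: Δl = 2.6/cos18.6° = 2.743 m; N'_5 = 123·cos18.6° = 116.6; c'Δl = 10.15; W sinα = 39.2
Slice 6: Δl = 2.1/cos27.7° = 2.372 m; N'_6 = 63·cos27.7° = 55.8; c'Δl = 8.78; W sinα = 29.3
Slice 7: Δl = 1.6/cos35.4° = 1.963 m; N'_7 = 17·cos35.4° = 13.9; c'Δl = 7.26; W sinα = 9.8
Σc'Δl = 56.5 kN/m; ΣN' = 566.1 kN/m; ΣW sinα = 88.4 kN/m
Resisting = 56.5 + 566.1·tan20.3° = 56.5 + 209.4 = 265.9 kN/m
FS = 265.9 / 88.4 = 3.007

FS = 3.01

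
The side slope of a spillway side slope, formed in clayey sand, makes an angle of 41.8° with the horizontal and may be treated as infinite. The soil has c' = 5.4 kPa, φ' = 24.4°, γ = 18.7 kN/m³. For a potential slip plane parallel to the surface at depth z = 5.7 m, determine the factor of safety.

FS = 0.61

For an infinite slope with a slip plane parallel to the surface (no pore pressure): FS = [c' + γz cos²β tanφ'] / [γz sinβ cosβ].
γz = 18.7·5.7 = 106.59 kN/m²
Numerator = 5.4 + 106.59·cos²41.8°·tan24.4° = 5.4 + 106.59·0.5557·0.4536 = 32.271 kPa
Denominator = 106.59·sin41.8°·cos41.8° = 106.59·0.6665·0.7455 = 52.963 kPa
FS = 32.271 / 52.963 = 0.609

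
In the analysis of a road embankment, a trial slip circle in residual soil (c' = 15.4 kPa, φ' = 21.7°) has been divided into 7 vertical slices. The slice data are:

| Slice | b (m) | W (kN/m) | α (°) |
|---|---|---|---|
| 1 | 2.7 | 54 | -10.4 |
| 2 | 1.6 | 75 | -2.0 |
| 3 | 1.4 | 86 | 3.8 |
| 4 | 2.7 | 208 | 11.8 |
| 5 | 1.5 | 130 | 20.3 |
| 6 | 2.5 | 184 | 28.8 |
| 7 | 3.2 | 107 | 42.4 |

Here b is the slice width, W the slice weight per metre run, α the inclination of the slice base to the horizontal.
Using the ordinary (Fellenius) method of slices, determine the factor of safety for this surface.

FS = 2.38

Ordinary method of slices: FS = Σ[c'·Δl_i + (W_i cosα_i)·tanφ'] / Σ W_i sinα_i, with Δl_i = b_i / cosα_i.
Slice 1: Δl = 2.7/cos(-10.4°) = 2.745 m; N'_1 = 54·cos(-10.4°) = 53.1; c'Δl = 42.27; W sinα = -9.7
Slice 2: Δl = 1.6/cos(-2.0°) = 1.601 m; N'_2 = 75·cos(-2.0°) = 75.0; c'Δl = 24.66; W sinα = -2.6
Slice 3: Δl = 1.4/cos3.8° = 1.403 m; N'_3 = 86·cos3.8° = 85.8; c'Δl = 21.61; W sinα = 5.7
Slice 4: Δl = 2.7/cos11.8° = 2.758 m; N'_4 = 208·cos11.8° = 203.6; c'Δl = 42.48; W sinα = 42.5
Slice 5: Δl = 1.5/cos20.3° = 1.599 m; N'_5 = 130·cos20.3° = 121.9; c'Δl = 24.63; W sinα = 45.1
Slice 6: Δl = 2.5/cos28.8° = 2.853 m; N'_6 = 184·cos28.8° = 161.2; c'Δl = 43.93; W sinα = 88.6
Slice 7: Δl = 3.2/cos42.4° = 4.333 m; N'_7 = 107·cos42.4° = 79.0; c'Δl = 66.73; W sinα = 72.2
Σc'Δl = 266.3 kN/m; ΣN' = 779.7 kN/m; ΣW sinα = 241.8 kN/m
Resisting = 266.3 + 779.7·tan21.7° = 266.3 + 310.3 = 576.6 kN/m
FS = 576.6 / 241.8 = 2.385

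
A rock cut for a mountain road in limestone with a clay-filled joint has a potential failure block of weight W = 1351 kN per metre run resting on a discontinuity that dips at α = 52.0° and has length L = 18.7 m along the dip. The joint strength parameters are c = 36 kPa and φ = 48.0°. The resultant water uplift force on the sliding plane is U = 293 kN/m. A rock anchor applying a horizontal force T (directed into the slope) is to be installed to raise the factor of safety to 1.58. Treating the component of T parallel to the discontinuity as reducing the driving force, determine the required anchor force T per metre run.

T = 222 kN/m

Resolving forces along and normal to the sliding plane, with the horizontal anchor force T adding T·sinα to the effective normal force and T·cosα acting up the plane against the driving force:
FS = [cL + (W cosα − U + T sinα) tanφ] / [W sinα − T cosα]
Without the anchor: N' = 538.8 kN/m, driving T_d = 1064.6 kN/m, resisting R = 36·18.7 + 538.8·tan48.0° = 1271.6 kN/m, FS = 1.19.
Setting FS = 1.58 and solving for T:
1.58·(1064.6 − T cos52.0°) = 1271.6 + T sin52.0°·tan48.0°
T·(sin52.0°·tan48.0° + 1.58·cos52.0°) = 1.58·1064.6 − 1271.6
T·(0.7880·1.1106 + 1.58·0.6157) = 1682.1 − 1271.6 = 410.5
T·1.8479 = 410.5
T = 222.2 kN/m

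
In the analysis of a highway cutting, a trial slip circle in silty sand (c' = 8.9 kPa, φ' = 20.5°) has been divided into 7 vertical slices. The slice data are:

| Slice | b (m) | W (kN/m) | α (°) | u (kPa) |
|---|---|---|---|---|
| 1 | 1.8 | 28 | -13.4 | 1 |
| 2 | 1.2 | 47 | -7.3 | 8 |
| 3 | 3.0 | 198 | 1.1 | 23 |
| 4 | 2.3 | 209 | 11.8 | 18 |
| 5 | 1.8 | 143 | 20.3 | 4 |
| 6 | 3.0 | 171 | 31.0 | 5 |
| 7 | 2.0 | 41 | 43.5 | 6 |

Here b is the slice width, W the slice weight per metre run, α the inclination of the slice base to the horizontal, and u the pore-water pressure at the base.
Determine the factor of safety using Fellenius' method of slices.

FS = 1.90

Ordinary method of slices: FS = Σ[c'·Δl_i + (W_i cosα_i − u_i·Δl_i)·tanφ'] / Σ W_i sinα_i, with Δl_i = b_i / cosα_i.
Slice 1: Δl = 1.8/cos(-13.4°) = 1.850 m; N'_1 = 28·cos(-13.4°) − 1·1.850 = 25.4; c'Δl = 16.47; W sinα = -6.5
Slice 2: Δl = 1.2/cos(-7.3°) = 1.210 m; N'_2 = 47·cos(-7.3°) − 8·1.210 = 36.9; c'Δl = 10.77; W sinα = -6.0
Slice 3: Δl = 3.0/cos1.1° = 3.001 m; N'_3 = 198·cos1.1° − 23·3.001 = 129.0; c'Δl = 26.70; W sinα = 3.8
Slice 4: Δl = 2.3/cos11.8° = 2.350 m; N'_4 = 209·cos11.8° − 18·2.350 = 162.3; c'Δl = 20.91; W sinα = 42.7
Slice 5: Δl = 1.8/cos20.3° = 1.919 m; N'_5 = 143·cos20.3° − 4·1.919 = 126.4; c'Δl = 17.08; W sinα = 49.6
Slice 6: Δl = 3.0/cos31.0° = 3.500 m; N'_6 = 171·cos31.0° − 5·3.500 = 129.1; c'Δl = 31.15; W sinα = 88.1
Slice 7: Δl = 2.0/cos43.5° = 2.757 m; N'_7 = 41·cos43.5° − 6·2.757 = 13.2; c'Δl = 24.54; W sinα = 28.2
Σc'Δl = 147.6 kN/m; ΣN' = 622.3 kN/m; ΣW sinα = 200.0 kN/m
Resisting = 147.6 + 622.3·tan20.5° = 147.6 + 232.7 = 380.3 kN/m
FS = 380.3 / 200.0 = 1.902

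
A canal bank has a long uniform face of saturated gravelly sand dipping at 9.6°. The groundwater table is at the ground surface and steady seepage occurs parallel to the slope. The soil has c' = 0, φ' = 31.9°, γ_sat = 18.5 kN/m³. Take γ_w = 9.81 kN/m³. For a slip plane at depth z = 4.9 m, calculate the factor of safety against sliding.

With seepage parallel to the slope and the water table at the surface, the effective normal stress on the slip plane uses the buoyant unit weight γ' = γ_sat − γ_w while the driving shear stress uses γ_sat:
FS = [c' + γ' z cos²β tanφ'] / [γ_sat z sinβ cosβ]
(For c' = 0 this reduces to FS = (γ'/γ_sat)·tanφ'/tanβ.)
γ' = 18.5 − 9.81 = 8.69 kN/m³
Numerator = 0.0 + 8.69·4.9·cos²9.6°·tan31.9° = 0.0 + 8.69·4.9·0.9722·0.6224 = 25.767 kPa
Denominator = 18.5·4.9·sin9.6°·cos9.6° = 18.5·4.9·0.1668·0.9860 = 14.906 kPa
FS = 25.767 / 14.906 = 1.729

FS = 1.73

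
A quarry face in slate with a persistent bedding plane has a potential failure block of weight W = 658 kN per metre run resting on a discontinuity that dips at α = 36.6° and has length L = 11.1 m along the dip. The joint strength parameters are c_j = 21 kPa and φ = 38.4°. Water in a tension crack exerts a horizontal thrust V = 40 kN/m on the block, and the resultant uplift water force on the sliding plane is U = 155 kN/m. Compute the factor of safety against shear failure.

FS = 1.20

Resolving the block weight along and normal to the plane and applying the Mohr–Coulomb strength on the joint:
N' = W cosα − U − V sinα = 658·cos36.6° − 155 − 40·sin36.6° = 349.4 kN/m
Driving force T = W sinα + V cosα = 658·sin36.6° + 40·cos36.6° = 424.4 kN/m
Resisting force R = c_j·L + N'·tanφ = 21·11.1 + 349.4·tan38.4° = 233.1 + 276.9 = 510.0 kN/m
FS = R / T = 510.0 / 424.4 = 1.202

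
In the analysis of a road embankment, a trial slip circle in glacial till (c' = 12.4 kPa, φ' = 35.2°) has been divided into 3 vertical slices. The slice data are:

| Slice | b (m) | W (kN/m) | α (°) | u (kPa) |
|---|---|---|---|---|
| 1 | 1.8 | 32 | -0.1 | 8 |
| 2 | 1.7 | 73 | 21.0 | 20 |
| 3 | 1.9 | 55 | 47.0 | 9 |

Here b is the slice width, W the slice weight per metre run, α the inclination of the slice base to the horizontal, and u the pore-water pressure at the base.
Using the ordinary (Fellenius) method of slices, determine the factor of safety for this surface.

FS = 1.85

Ordinary method of slices: FS = Σ[c'·Δl_i + (W_i cosα_i − u_i·Δl_i)·tanφ'] / Σ W_i sinα_i, with Δl_i = b_i / cosα_i.
Slice 1: Δl = 1.8/cos(-0.1°) = 1.800 m; N'_1 = 32·cos(-0.1°) − 8·1.800 = 17.6; c'Δl = 22.32; W sinα = -0.1
Slice 2: Δl = 1.7/cos21.0° = 1.821 m; N'_2 = 73·cos21.0° − 20·1.821 = 31.7; c'Δl = 22.58; W sinα = 26.2
Slice 3: Δl = 1.9/cos47.0° = 2.786 m; N'_3 = 55·cos47.0° − 9·2.786 = 12.4; c'Δl = 34.55; W sinα = 40.2
Σc'Δl = 79.4 kN/m; ΣN' = 61.8 kN/m; ΣW sinα = 66.3 kN/m
Resisting = 79.4 + 61.8·tan35.2° = 79.4 + 43.6 = 123.0 kN/m
FS = 123.0 / 66.3 = 1.855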